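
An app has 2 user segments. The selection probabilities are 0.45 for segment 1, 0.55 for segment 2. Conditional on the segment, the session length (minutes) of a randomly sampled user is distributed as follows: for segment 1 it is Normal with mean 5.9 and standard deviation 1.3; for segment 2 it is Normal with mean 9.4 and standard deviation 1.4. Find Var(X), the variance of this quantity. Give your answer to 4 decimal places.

4.8704

Per component, 1: μ=5.9, E[X²]=36.5; 2: μ=9.4, E[X²]=90.32.
E[X] = 0.45·5.9 + 0.55·9.4 = 7.825.
E[X²] = 0.45·36.5 + 0.55·90.32 = 66.101.
Var(X) = E[X²] − (E[X])² = 66.101 − 61.2306 = 4.87037.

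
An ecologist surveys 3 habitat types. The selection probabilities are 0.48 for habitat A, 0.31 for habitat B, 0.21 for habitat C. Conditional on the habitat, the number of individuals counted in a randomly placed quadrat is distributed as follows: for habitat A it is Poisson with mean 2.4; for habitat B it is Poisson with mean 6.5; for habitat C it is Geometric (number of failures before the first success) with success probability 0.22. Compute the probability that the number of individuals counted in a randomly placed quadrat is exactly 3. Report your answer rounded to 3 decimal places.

0.144

Conditional on each habitat, P(X = 3): A: 0.209014; B: 0.0688137; C: 0.104401.
By total probability, P(X = 3) = 0.48·0.209014 + 0.31·0.0688137 + 0.21·0.104401 = 0.143583.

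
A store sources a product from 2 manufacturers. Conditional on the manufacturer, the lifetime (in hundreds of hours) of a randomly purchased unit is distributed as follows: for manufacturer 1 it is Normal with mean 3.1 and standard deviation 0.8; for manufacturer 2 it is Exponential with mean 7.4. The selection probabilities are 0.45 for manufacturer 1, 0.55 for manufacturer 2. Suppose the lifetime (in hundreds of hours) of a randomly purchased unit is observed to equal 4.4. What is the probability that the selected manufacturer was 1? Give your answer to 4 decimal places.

Likelihoods f(4.4 | ·): 1: 0.133173; 2: 0.0745657.
Posterior ∝ prior × likelihood. Numerator for 1: 0.45·0.133173 = 0.0599278.
Normalizing constant: 0.45·0.133173 + 0.55·0.0745657 = 0.100939.
P(1 | observation) = 0.0599278 / 0.100939 = 0.593703.

0.5937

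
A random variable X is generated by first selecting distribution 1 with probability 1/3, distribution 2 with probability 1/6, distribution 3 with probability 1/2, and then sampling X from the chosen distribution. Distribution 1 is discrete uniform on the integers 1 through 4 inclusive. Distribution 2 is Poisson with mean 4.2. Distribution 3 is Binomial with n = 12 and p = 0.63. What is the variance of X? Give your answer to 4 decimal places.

7.8839

Per component, 1: μ=2.5, E[X²]=7.5; 2: μ=4.2, E[X²]=21.84; 3: μ=7.56, E[X²]=59.9508.
E[X] = 0.333333·2.5 + 0.166667·4.2 + 0.5·7.56 = 5.31333.
E[X²] = 0.333333·7.5 + 0.166667·21.84 + 0.5·59.9508 = 36.1154.
Var(X) = E[X²] − (E[X])² = 36.1154 − 28.2315 = 7.88389.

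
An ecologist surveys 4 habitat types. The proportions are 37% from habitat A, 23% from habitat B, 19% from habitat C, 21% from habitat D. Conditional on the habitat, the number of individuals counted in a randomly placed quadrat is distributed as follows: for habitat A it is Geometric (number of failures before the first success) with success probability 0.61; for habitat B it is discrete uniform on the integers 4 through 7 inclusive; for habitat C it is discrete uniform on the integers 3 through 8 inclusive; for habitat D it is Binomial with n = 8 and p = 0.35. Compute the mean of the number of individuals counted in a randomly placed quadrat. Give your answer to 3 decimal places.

3.135

Component means — A: 0.639344; B: 5.5; C: 5.5; D: 2.8.
E[X] = 0.37·0.639344 + 0.23·5.5 + 0.19·5.5 + 0.21·2.8 = 3.13456.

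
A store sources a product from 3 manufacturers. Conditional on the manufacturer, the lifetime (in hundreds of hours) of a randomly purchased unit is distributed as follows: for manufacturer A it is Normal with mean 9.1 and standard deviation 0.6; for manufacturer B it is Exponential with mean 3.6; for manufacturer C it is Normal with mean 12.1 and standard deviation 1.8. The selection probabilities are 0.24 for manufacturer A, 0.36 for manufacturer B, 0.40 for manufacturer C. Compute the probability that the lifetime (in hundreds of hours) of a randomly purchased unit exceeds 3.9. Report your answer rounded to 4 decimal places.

0.7618

Conditional on each manufacturer, P(X > 3.9): A: 1; B: 0.338465; C: 0.999997.
By total probability, P(X > 3.9) = 0.24·1 + 0.36·0.338465 + 0.4·0.999997 = 0.761847.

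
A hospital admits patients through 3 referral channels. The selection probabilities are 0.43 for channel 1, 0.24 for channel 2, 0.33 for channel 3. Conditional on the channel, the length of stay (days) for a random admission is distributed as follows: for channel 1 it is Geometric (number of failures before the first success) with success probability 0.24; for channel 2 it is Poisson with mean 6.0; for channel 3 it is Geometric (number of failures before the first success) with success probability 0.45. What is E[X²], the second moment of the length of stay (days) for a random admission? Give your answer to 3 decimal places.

21.455

For each component E[X²] = Var + (mean)², giving 1: 23.2222; 2: 42; 3: 4.20988.
Overall E[X²] = 0.43·23.2222 + 0.24·42 + 0.33·4.20988 = 21.4548.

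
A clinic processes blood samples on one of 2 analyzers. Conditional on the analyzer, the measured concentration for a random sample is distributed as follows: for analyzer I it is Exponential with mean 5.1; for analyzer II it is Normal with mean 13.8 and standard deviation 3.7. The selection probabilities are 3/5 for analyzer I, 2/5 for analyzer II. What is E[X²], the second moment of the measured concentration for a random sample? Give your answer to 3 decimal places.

112.864

For each component E[X²] = Var + (mean)², giving I: 52.02; II: 204.13.
Overall E[X²] = 0.6·52.02 + 0.4·204.13 = 112.864.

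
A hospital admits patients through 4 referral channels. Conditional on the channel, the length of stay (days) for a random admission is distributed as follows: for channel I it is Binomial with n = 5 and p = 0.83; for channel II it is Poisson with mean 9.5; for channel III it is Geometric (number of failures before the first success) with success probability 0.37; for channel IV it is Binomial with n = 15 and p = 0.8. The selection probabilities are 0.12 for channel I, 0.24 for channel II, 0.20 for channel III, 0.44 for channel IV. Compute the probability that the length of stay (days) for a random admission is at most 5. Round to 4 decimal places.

0.3288

Conditional on each channel, P(X ≤ 5): I: 1; II: 0.0885284; III: 0.937476; IV: 0.000113226.
By total probability, P(X ≤ 5) = 0.12·1 + 0.24·0.0885284 + 0.2·0.937476 + 0.44·0.000113226 = 0.328792.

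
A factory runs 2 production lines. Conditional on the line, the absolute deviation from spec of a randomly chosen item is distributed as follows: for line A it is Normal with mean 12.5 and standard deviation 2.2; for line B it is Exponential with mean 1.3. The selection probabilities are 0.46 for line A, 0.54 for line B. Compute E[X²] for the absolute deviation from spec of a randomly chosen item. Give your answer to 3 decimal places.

For each component E[X²] = Var + (mean)², giving A: 161.09; B: 3.38.
Overall E[X²] = 0.46·161.09 + 0.54·3.38 = 75.9266.

75.927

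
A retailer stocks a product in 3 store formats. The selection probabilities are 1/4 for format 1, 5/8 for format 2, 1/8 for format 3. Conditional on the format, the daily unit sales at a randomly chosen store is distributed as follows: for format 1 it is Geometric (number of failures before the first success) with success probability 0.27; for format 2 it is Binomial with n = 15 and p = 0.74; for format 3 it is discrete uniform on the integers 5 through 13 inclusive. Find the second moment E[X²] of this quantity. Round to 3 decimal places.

94.099

For each component E[X²] = Var + (mean)², giving 1: 17.3237; 2: 126.096; 3: 87.6667.
Overall E[X²] = 0.25·17.3237 + 0.625·126.096 + 0.125·87.6667 = 94.0993.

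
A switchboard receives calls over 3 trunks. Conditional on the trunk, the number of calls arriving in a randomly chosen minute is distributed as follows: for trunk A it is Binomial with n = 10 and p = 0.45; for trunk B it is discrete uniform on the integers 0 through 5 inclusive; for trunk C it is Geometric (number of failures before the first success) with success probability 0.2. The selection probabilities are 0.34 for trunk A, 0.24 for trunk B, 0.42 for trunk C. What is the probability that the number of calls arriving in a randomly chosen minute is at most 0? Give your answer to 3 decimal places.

0.125

Conditional on each trunk, P(X ≤ 0): A: 0.00253295; B: 0.166667; C: 0.2.
By total probability, P(X ≤ 0) = 0.34·0.00253295 + 0.24·0.166667 + 0.42·0.2 = 0.124861.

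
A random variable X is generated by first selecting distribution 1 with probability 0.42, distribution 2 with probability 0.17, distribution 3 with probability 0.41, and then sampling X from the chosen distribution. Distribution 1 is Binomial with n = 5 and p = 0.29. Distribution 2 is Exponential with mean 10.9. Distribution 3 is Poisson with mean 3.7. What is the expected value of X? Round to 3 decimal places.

Component means — 1: 1.45; 2: 10.9; 3: 3.7.
E[X] = 0.42·1.45 + 0.17·10.9 + 0.41·3.7 = 3.979.

3.979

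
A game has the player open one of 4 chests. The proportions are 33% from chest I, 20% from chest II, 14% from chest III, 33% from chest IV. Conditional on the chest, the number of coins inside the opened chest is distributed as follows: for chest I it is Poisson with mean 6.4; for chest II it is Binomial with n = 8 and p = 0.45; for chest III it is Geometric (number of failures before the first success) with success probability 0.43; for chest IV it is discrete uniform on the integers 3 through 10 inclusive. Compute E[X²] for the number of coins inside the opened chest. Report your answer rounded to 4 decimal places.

For each component E[X²] = Var + (mean)², giving I: 47.36; II: 14.94; III: 4.83991; IV: 47.5.
Overall E[X²] = 0.33·47.36 + 0.2·14.94 + 0.14·4.83991 + 0.33·47.5 = 34.9694.

34.9694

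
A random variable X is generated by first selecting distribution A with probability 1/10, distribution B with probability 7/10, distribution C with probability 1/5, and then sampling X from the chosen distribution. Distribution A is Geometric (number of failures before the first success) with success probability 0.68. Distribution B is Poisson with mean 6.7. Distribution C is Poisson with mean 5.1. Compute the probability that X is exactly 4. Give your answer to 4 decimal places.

Conditional on each component, P(X = 4): A: 0.00713032; B: 0.103351; C: 0.171857.
By total probability, P(X = 4) = 0.1·0.00713032 + 0.7·0.103351 + 0.2·0.171857 = 0.10743.

0.1074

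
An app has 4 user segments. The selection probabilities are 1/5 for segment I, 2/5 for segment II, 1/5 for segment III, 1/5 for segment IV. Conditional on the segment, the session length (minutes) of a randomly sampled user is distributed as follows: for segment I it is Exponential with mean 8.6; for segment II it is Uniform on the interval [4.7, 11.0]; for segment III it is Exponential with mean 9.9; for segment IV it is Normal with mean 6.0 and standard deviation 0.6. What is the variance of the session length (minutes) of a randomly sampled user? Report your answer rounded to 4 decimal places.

Per component, I: μ=8.6, E[X²]=147.92; II: μ=7.85, E[X²]=64.93; III: μ=9.9, E[X²]=196.02; IV: μ=6, E[X²]=36.36.
E[X] = 0.2·8.6 + 0.4·7.85 + 0.2·9.9 + 0.2·6 = 8.04.
E[X²] = 0.2·147.92 + 0.4·64.93 + 0.2·196.02 + 0.2·36.36 = 102.032.
Var(X) = E[X²] − (E[X])² = 102.032 − 64.6416 = 37.3904.

37.3904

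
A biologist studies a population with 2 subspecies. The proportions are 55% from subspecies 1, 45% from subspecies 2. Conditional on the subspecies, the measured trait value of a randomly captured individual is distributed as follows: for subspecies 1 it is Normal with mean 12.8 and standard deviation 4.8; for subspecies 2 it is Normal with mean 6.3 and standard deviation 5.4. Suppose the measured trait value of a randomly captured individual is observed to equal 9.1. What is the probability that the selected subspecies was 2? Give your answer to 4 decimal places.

0.4611

Likelihoods f(9.1 | ·): 1: 0.0617509; 2: 0.0645853.
Posterior ∝ prior × likelihood. Numerator for 2: 0.45·0.0645853 = 0.0290634.
Normalizing constant: 0.55·0.0617509 + 0.45·0.0645853 = 0.0630264.
P(2 | observation) = 0.0290634 / 0.0630264 = 0.46113.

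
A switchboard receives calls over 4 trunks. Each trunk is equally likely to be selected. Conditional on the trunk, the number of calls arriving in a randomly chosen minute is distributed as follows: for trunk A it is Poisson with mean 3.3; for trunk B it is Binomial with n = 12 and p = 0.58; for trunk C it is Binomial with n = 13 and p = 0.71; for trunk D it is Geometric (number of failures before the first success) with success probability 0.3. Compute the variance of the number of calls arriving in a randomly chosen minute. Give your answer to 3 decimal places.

Per component, A: μ=3.3, E[X²]=14.19; B: μ=6.96, E[X²]=51.3648; C: μ=9.23, E[X²]=87.8696; D: μ=2.33333, E[X²]=13.2222.
E[X] = 0.25·3.3 + 0.25·6.96 + 0.25·9.23 + 0.25·2.33333 = 5.45583.
E[X²] = 0.25·14.19 + 0.25·51.3648 + 0.25·87.8696 + 0.25·13.2222 = 41.6617.
Var(X) = E[X²] − (E[X])² = 41.6617 − 29.7661 = 11.8955.

11.896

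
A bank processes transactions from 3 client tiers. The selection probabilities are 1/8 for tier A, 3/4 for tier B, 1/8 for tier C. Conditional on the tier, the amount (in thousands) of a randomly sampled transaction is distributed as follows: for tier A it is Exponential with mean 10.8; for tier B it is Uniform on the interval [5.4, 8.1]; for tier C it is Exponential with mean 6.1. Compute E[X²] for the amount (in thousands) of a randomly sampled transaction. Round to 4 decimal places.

73.0900

For each component E[X²] = Var + (mean)², giving A: 233.28; B: 46.17; C: 74.42.
Overall E[X²] = 0.125·233.28 + 0.75·46.17 + 0.125·74.42 = 73.09.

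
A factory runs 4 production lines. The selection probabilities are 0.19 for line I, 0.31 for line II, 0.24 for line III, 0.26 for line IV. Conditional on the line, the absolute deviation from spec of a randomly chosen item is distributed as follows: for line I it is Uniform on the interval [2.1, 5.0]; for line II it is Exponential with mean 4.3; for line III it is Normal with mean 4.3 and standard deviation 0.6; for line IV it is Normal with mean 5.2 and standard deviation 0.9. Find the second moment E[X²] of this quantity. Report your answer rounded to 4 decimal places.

For each component E[X²] = Var + (mean)², giving I: 13.3033; II: 36.98; III: 18.85; IV: 27.85.
Overall E[X²] = 0.19·13.3033 + 0.31·36.98 + 0.24·18.85 + 0.26·27.85 = 25.7564.

25.7564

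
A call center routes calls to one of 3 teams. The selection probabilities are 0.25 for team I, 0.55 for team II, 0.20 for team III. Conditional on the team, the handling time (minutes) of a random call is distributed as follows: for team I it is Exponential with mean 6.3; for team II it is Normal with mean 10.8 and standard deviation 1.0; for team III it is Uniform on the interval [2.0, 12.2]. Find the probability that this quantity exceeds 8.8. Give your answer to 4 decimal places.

Conditional on each team, P(X > 8.8): I: 0.247381; II: 0.97725; III: 0.333333.
By total probability, P(X > 8.8) = 0.25·0.247381 + 0.55·0.97725 + 0.2·0.333333 = 0.665999.

0.6660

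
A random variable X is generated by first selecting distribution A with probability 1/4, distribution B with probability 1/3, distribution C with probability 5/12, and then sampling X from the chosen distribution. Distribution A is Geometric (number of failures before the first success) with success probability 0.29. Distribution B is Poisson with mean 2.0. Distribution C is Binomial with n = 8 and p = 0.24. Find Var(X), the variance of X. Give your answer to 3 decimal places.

Per component, A: μ=2.44828, E[X²]=14.4364; B: μ=2, E[X²]=6; C: μ=1.92, E[X²]=5.1456.
E[X] = 0.25·2.44828 + 0.333333·2 + 0.416667·1.92 = 2.07874.
E[X²] = 0.25·14.4364 + 0.333333·6 + 0.416667·5.1456 = 7.7531.
Var(X) = E[X²] − (E[X])² = 7.7531 − 4.32114 = 3.43195.

3.432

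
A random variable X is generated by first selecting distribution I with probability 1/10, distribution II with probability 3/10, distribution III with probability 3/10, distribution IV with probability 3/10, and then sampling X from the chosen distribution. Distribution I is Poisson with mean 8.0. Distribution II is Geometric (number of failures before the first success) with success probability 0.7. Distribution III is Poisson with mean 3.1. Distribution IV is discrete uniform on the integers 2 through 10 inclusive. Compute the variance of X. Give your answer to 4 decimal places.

Per component, I: μ=8, E[X²]=72; II: μ=0.428571, E[X²]=0.795918; III: μ=3.1, E[X²]=12.71; IV: μ=6, E[X²]=42.6667.
E[X] = 0.1·8 + 0.3·0.428571 + 0.3·3.1 + 0.3·6 = 3.65857.
E[X²] = 0.1·72 + 0.3·0.795918 + 0.3·12.71 + 0.3·42.6667 = 24.0518.
Var(X) = E[X²] − (E[X])² = 24.0518 − 13.3851 = 10.6666.

10.6666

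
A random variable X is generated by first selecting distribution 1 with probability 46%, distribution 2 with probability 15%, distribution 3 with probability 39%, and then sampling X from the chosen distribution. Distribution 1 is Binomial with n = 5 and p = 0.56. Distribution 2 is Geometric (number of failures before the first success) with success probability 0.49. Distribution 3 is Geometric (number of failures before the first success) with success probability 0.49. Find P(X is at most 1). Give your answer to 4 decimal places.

Conditional on each component, P(X ≤ 1): 1: 0.121438; 2: 0.7399; 3: 0.7399.
By total probability, P(X ≤ 1) = 0.46·0.121438 + 0.15·0.7399 + 0.39·0.7399 = 0.455408.

0.4554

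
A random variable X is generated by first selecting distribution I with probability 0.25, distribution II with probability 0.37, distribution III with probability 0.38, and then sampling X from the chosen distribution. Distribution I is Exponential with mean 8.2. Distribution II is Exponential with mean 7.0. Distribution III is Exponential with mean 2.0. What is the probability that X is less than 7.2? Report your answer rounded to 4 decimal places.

Conditional on each component, P(X < 7.2): I: 0.584407; II: 0.642483; III: 0.972676.
By total probability, P(X < 7.2) = 0.25·0.584407 + 0.37·0.642483 + 0.38·0.972676 = 0.753437.

0.7534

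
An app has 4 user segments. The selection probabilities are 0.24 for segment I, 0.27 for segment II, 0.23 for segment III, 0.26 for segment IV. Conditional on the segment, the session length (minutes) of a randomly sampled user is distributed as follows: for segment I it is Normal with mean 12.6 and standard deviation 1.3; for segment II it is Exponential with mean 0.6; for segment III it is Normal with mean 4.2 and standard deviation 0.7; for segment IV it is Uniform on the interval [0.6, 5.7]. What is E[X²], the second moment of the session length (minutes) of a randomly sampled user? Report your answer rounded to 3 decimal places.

For each component E[X²] = Var + (mean)², giving I: 160.45; II: 0.72; III: 18.13; IV: 12.09.
Overall E[X²] = 0.24·160.45 + 0.27·0.72 + 0.23·18.13 + 0.26·12.09 = 46.0157.

46.016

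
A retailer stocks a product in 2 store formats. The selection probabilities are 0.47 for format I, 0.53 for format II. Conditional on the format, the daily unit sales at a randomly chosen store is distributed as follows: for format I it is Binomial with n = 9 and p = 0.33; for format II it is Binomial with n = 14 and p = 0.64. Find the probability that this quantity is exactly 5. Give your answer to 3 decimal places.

Conditional on each format, P(X = 5): I: 0.0993664; II: 0.0218316.
By total probability, P(X = 5) = 0.47·0.0993664 + 0.53·0.0218316 = 0.058273.

0.058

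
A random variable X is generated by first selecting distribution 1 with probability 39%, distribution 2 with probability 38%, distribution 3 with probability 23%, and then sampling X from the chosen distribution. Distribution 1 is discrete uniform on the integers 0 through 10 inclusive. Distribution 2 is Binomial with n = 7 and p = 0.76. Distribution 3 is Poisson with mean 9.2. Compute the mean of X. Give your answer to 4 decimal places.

6.0876

Component means — 1: 5; 2: 5.32; 3: 9.2.
E[X] = 0.39·5 + 0.38·5.32 + 0.23·9.2 = 6.0876.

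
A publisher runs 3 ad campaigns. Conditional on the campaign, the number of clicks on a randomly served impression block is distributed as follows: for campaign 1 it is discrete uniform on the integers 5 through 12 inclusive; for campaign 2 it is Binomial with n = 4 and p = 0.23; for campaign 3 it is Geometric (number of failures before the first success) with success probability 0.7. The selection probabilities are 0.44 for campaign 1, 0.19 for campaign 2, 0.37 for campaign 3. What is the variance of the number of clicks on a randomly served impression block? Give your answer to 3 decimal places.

18.098

Per component, 1: μ=8.5, E[X²]=77.5; 2: μ=0.92, E[X²]=1.5548; 3: μ=0.428571, E[X²]=0.795918.
E[X] = 0.44·8.5 + 0.19·0.92 + 0.37·0.428571 = 4.07337.
E[X²] = 0.44·77.5 + 0.19·1.5548 + 0.37·0.795918 = 34.6899.
Var(X) = E[X²] − (E[X])² = 34.6899 − 16.5924 = 18.0975.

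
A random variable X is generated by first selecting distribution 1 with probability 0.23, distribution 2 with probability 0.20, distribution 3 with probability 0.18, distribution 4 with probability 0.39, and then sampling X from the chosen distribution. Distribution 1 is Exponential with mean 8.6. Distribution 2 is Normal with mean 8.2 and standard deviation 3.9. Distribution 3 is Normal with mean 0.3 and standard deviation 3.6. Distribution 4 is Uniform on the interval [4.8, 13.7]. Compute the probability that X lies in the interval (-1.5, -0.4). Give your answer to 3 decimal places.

Conditional on each component, P(-1.5 < X < -0.4): 1: 0; 2: 0.00728453; 3: 0.114376; 4: 0.
By total probability, P(-1.5 < X < -0.4) = 0.23·0 + 0.2·0.00728453 + 0.18·0.114376 + 0.39·0 = 0.0220447.

0.022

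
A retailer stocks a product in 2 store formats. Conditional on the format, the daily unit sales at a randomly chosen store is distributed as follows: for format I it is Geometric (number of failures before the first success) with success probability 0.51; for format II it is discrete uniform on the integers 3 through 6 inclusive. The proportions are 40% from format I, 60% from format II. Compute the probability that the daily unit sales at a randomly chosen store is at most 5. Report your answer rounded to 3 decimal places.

Conditional on each format, P(X ≤ 5): I: 0.986159; II: 0.75.
By total probability, P(X ≤ 5) = 0.4·0.986159 + 0.6·0.75 = 0.844463.

0.844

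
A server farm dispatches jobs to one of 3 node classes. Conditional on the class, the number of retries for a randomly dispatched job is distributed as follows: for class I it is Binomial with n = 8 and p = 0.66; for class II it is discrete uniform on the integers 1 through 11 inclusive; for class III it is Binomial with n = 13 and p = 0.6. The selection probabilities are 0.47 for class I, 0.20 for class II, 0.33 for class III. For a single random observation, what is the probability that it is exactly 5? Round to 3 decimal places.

0.169

Conditional on each class, P(X = 5): I: 0.275641; II: 0.0909091; III: 0.0655865.
By total probability, P(X = 5) = 0.47·0.275641 + 0.2·0.0909091 + 0.33·0.0655865 = 0.169377.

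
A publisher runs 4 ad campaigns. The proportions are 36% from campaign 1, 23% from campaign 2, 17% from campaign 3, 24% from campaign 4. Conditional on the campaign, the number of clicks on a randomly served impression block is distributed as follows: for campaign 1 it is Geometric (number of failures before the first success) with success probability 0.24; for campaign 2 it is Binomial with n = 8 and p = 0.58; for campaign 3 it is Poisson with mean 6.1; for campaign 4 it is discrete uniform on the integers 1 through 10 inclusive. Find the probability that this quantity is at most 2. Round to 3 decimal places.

0.274

Conditional on each campaign, P(X ≤ 2): 1: 0.561024; 2: 0.0633676; 3: 0.0576529; 4: 0.2.
By total probability, P(X ≤ 2) = 0.36·0.561024 + 0.23·0.0633676 + 0.17·0.0576529 + 0.24·0.2 = 0.274344.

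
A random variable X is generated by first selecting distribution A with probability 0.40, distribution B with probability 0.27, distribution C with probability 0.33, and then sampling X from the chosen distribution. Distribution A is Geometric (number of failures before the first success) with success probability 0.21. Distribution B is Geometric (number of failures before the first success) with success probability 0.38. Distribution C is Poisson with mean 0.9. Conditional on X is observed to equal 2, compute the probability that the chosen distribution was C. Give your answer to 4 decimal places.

0.3717

Likelihoods P(X=2 | ·): A: 0.131061; B: 0.146072; C: 0.164661.
Posterior ∝ prior × likelihood. Numerator for C: 0.33·0.164661 = 0.054338.
Normalizing constant: 0.4·0.131061 + 0.27·0.146072 + 0.33·0.164661 = 0.146202.
P(C | observation) = 0.054338 / 0.146202 = 0.371664.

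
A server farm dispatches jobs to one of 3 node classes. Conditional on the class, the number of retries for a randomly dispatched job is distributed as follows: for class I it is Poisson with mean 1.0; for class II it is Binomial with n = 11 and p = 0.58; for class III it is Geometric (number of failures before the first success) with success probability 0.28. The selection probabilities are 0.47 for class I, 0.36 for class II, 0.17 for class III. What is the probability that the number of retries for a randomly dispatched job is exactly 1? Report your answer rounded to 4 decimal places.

0.2076

Conditional on each class, P(X = 1): I: 0.367879; II: 0.00108972; III: 0.2016.
By total probability, P(X = 1) = 0.47·0.367879 + 0.36·0.00108972 + 0.17·0.2016 = 0.207568.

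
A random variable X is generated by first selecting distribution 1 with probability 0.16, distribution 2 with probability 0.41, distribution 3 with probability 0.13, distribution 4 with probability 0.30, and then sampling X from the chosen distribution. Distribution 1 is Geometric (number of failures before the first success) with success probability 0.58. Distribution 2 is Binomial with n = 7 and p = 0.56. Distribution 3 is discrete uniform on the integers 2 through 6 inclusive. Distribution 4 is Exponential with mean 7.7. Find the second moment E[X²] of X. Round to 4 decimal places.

45.2051

For each component E[X²] = Var + (mean)², giving 1: 1.77289; 2: 17.0912; 3: 18; 4: 118.58.
Overall E[X²] = 0.16·1.77289 + 0.41·17.0912 + 0.13·18 + 0.3·118.58 = 45.2051.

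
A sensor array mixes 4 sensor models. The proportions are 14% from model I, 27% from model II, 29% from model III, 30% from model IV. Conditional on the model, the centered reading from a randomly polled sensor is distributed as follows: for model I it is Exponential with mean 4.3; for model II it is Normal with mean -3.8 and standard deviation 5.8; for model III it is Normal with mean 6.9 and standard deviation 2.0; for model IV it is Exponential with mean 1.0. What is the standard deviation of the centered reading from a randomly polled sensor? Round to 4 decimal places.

5.4957

Per component, I: μ=4.3, E[X²]=36.98; II: μ=-3.8, E[X²]=48.08; III: μ=6.9, E[X²]=51.61; IV: μ=1, E[X²]=2.
E[X] = 0.14·4.3 + 0.27·-3.8 + 0.29·6.9 + 0.3·1 = 1.877.
E[X²] = 0.14·36.98 + 0.27·48.08 + 0.29·51.61 + 0.3·2 = 33.7257.
Var(X) = E[X²] − (E[X])² = 33.7257 − 3.52313 = 30.2026.
SD(X) = √30.2026 = 5.49569.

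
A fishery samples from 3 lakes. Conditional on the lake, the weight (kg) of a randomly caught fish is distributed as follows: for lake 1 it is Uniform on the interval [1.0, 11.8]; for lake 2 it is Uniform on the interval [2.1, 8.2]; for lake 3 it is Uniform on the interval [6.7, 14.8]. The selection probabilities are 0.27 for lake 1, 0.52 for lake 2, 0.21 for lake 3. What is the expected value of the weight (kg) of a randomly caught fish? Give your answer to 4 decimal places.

Component means — 1: 6.4; 2: 5.15; 3: 10.75.
E[X] = 0.27·6.4 + 0.52·5.15 + 0.21·10.75 = 6.6635.

6.6635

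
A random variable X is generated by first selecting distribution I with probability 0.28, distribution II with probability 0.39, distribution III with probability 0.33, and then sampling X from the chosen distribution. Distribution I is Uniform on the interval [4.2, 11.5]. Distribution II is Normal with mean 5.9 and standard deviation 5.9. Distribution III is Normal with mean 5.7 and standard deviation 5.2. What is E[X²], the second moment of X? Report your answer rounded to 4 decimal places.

65.2944

For each component E[X²] = Var + (mean)², giving I: 66.0633; II: 69.62; III: 59.53.
Overall E[X²] = 0.28·66.0633 + 0.39·69.62 + 0.33·59.53 = 65.2944.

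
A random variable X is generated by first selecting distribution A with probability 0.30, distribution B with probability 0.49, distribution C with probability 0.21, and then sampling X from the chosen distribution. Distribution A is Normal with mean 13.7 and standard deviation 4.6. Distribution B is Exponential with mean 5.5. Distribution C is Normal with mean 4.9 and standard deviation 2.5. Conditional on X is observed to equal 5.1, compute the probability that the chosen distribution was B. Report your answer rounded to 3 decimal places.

Likelihoods f(5.1 | ·): A: 0.0151065; B: 0.071933; C: 0.159067.
Posterior ∝ prior × likelihood. Numerator for B: 0.49·0.071933 = 0.0352471.
Normalizing constant: 0.3·0.0151065 + 0.49·0.071933 + 0.21·0.159067 = 0.0731832.
P(B | observation) = 0.0352471 / 0.0731832 = 0.481629.

0.482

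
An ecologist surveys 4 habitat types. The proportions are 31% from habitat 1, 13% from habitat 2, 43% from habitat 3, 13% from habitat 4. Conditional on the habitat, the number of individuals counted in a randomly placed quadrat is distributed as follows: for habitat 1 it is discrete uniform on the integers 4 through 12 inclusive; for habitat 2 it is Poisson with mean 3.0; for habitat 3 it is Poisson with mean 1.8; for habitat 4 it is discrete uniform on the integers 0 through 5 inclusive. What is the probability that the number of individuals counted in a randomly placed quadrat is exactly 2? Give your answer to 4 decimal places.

Conditional on each habitat, P(X = 2): 1: 0; 2: 0.224042; 3: 0.267784; 4: 0.166667.
By total probability, P(X = 2) = 0.31·0 + 0.13·0.224042 + 0.43·0.267784 + 0.13·0.166667 = 0.165939.

0.1659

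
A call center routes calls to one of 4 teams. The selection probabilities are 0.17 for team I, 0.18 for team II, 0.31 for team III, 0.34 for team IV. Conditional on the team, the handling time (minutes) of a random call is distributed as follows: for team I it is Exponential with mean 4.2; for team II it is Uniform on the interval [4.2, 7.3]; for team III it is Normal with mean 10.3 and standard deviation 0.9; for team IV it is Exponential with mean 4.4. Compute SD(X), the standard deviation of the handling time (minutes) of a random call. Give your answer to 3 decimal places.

4.117

Per component, I: μ=4.2, E[X²]=35.28; II: μ=5.75, E[X²]=33.8633; III: μ=10.3, E[X²]=106.9; IV: μ=4.4, E[X²]=38.72.
E[X] = 0.17·4.2 + 0.18·5.75 + 0.31·10.3 + 0.34·4.4 = 6.438.
E[X²] = 0.17·35.28 + 0.18·33.8633 + 0.31·106.9 + 0.34·38.72 = 58.3968.
Var(X) = E[X²] − (E[X])² = 58.3968 − 41.4478 = 16.949.
SD(X) = √16.949 = 4.11691.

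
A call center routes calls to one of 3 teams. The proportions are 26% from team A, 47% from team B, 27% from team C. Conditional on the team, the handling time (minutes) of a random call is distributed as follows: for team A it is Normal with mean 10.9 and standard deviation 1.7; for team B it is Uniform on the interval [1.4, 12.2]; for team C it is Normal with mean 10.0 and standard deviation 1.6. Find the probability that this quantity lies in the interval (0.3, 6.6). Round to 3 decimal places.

Conditional on each team, P(0.3 < X < 6.6): A: 0.00571269; B: 0.481481; C: 0.0167933.
By total probability, P(0.3 < X < 6.6) = 0.26·0.00571269 + 0.47·0.481481 + 0.27·0.0167933 = 0.232316.

0.232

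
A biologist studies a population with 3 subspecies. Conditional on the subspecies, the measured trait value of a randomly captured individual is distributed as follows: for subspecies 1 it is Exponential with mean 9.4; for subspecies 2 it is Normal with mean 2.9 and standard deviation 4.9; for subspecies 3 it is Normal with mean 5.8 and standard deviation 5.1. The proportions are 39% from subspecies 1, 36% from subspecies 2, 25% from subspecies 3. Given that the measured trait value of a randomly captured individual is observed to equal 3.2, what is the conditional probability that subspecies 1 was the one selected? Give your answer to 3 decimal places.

Likelihoods f(3.2 | ·): 1: 0.075688; 2: 0.0812643; 3: 0.0686915.
Posterior ∝ prior × likelihood. Numerator for 1: 0.39·0.075688 = 0.0295183.
Normalizing constant: 0.39·0.075688 + 0.36·0.0812643 + 0.25·0.0686915 = 0.0759464.
P(1 | observation) = 0.0295183 / 0.0759464 = 0.388673.

0.389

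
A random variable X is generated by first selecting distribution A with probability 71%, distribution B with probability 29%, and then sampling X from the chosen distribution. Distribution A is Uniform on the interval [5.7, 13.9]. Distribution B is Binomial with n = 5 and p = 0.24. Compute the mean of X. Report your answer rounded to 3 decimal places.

7.306

Component means — A: 9.8; B: 1.2.
E[X] = 0.71·9.8 + 0.29·1.2 = 7.306.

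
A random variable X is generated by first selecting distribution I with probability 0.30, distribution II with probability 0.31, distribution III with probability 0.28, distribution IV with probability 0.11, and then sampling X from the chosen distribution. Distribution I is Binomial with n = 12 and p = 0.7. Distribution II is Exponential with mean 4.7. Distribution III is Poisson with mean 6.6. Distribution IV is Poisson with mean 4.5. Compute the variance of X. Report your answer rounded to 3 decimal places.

12.445

Per component, I: μ=8.4, E[X²]=73.08; II: μ=4.7, E[X²]=44.18; III: μ=6.6, E[X²]=50.16; IV: μ=4.5, E[X²]=24.75.
E[X] = 0.3·8.4 + 0.31·4.7 + 0.28·6.6 + 0.11·4.5 = 6.32.
E[X²] = 0.3·73.08 + 0.31·44.18 + 0.28·50.16 + 0.11·24.75 = 52.3871.
Var(X) = E[X²] − (E[X])² = 52.3871 − 39.9424 = 12.4447.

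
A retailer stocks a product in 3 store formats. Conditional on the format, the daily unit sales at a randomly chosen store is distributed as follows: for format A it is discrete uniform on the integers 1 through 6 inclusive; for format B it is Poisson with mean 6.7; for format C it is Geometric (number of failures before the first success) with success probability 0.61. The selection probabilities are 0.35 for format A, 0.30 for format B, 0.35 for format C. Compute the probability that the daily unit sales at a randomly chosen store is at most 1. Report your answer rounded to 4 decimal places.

Conditional on each format, P(X ≤ 1): A: 0.166667; B: 0.00947802; C: 0.8479.
By total probability, P(X ≤ 1) = 0.35·0.166667 + 0.3·0.00947802 + 0.35·0.8479 = 0.357942.

0.3579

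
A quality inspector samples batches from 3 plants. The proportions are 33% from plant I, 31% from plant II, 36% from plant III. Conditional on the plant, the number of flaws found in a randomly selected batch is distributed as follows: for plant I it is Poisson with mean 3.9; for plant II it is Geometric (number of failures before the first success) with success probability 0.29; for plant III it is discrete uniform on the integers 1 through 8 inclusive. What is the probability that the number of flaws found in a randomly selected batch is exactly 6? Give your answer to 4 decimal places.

0.0892

Conditional on each plant, P(X = 6): I: 0.0989251; II: 0.0371491; III: 0.125.
By total probability, P(X = 6) = 0.33·0.0989251 + 0.31·0.0371491 + 0.36·0.125 = 0.0891615.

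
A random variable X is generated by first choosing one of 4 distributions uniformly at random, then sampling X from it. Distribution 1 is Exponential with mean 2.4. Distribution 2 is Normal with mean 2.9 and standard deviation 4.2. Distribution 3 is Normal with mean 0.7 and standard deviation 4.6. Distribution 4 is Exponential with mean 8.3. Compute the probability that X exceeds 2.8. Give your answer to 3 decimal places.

0.465

Conditional on each component, P(X > 2.8): 1: 0.311403; 2: 0.509498; 3: 0.324007; 4: 0.713659.
By total probability, P(X > 2.8) = 0.25·0.311403 + 0.25·0.509498 + 0.25·0.324007 + 0.25·0.713659 = 0.464642.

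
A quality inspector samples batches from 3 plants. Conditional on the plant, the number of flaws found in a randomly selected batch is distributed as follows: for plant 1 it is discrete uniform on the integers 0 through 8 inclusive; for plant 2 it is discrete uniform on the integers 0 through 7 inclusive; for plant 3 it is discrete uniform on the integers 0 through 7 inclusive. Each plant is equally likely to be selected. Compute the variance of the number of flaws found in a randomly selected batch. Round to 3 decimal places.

Per component, 1: μ=4, E[X²]=22.6667; 2: μ=3.5, E[X²]=17.5; 3: μ=3.5, E[X²]=17.5.
E[X] = 0.333333·4 + 0.333333·3.5 + 0.333333·3.5 = 3.66667.
E[X²] = 0.333333·22.6667 + 0.333333·17.5 + 0.333333·17.5 = 19.2222.
Var(X) = E[X²] − (E[X])² = 19.2222 − 13.4444 = 5.77778.

5.778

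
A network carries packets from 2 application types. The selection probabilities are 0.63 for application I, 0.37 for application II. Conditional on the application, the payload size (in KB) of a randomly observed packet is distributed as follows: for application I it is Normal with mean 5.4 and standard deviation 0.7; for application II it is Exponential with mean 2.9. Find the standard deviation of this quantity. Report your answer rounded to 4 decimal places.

2.2085

Per component, I: μ=5.4, E[X²]=29.65; II: μ=2.9, E[X²]=16.82.
E[X] = 0.63·5.4 + 0.37·2.9 = 4.475.
E[X²] = 0.63·29.65 + 0.37·16.82 = 24.9029.
Var(X) = E[X²] − (E[X])² = 24.9029 − 20.0256 = 4.87728.
SD(X) = √4.87728 = 2.20846.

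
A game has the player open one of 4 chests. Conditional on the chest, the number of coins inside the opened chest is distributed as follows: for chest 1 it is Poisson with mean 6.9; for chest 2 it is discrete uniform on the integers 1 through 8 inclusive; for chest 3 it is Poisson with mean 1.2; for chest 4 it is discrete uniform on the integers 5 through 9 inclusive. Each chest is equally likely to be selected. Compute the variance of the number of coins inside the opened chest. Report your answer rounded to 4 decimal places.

Per component, 1: μ=6.9, E[X²]=54.51; 2: μ=4.5, E[X²]=25.5; 3: μ=1.2, E[X²]=2.64; 4: μ=7, E[X²]=51.
E[X] = 0.25·6.9 + 0.25·4.5 + 0.25·1.2 + 0.25·7 = 4.9.
E[X²] = 0.25·54.51 + 0.25·25.5 + 0.25·2.64 + 0.25·51 = 33.4125.
Var(X) = E[X²] − (E[X])² = 33.4125 − 24.01 = 9.4025.

9.4025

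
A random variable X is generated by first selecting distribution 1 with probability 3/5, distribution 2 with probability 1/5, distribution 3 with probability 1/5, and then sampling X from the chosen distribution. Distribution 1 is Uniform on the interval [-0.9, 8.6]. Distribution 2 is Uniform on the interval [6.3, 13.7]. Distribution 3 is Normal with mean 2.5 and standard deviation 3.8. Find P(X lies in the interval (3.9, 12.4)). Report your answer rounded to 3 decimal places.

Conditional on each component, P(3.9 < X < 12.4): 1: 0.494737; 2: 0.824324; 3: 0.351689.
By total probability, P(3.9 < X < 12.4) = 0.6·0.494737 + 0.2·0.824324 + 0.2·0.351689 = 0.532045.

0.532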